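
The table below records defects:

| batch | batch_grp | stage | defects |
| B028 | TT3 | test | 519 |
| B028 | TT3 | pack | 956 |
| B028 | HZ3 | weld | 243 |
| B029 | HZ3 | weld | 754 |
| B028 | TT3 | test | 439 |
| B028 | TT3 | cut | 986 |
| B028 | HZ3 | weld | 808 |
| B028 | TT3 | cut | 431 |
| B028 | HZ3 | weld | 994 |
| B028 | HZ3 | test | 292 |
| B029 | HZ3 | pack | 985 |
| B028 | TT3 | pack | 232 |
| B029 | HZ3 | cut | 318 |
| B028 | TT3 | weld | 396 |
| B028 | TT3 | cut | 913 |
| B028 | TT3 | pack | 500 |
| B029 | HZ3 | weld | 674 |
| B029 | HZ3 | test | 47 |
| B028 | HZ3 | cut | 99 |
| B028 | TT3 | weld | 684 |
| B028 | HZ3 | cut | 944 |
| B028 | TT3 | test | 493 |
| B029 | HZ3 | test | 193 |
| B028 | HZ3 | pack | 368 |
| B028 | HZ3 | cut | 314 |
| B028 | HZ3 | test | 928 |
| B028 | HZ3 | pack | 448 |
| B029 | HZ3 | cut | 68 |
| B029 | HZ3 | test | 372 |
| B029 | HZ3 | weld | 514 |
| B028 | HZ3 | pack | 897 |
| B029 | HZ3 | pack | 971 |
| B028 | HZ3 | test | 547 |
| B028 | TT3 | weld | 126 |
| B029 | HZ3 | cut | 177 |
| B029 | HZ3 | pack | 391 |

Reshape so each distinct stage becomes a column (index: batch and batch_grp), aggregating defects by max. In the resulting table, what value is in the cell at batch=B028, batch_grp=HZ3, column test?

Rows with batch=B028, batch_grp=HZ3 and stage=test: defects values are 292, 928, 547.
max(292, 928, 547) = 928.

928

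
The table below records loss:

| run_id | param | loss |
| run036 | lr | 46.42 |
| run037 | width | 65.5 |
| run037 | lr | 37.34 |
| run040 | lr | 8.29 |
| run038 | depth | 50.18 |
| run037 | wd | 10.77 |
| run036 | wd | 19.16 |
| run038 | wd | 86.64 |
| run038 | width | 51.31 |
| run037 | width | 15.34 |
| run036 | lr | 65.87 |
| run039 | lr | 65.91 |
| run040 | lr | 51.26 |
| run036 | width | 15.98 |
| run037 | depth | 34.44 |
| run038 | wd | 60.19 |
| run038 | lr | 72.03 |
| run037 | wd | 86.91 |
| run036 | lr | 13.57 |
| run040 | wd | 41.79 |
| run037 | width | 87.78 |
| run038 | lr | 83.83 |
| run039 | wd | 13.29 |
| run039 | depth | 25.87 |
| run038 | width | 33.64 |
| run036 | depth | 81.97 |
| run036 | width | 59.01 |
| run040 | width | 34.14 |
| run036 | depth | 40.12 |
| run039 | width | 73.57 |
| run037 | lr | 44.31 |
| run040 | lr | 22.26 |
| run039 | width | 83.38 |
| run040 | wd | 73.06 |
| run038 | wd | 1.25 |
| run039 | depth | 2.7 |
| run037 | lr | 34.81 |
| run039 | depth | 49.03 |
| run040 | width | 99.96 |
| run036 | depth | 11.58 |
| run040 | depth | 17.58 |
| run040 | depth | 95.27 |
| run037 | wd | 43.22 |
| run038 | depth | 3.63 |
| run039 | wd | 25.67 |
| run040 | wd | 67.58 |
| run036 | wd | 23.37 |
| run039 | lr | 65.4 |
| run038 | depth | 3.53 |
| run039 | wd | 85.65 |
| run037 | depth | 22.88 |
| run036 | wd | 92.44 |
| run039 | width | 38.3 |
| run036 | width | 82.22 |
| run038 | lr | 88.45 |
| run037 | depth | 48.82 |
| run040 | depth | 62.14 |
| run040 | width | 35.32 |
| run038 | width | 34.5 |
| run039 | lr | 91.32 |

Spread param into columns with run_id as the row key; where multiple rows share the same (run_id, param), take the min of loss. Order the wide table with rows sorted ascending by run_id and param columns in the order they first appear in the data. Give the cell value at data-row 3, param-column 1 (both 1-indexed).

72.03

With rows sorted ascending by run_id, row 3 is run_id=run038. param columns in first-appearance order: lr, width, depth, wd; column 1 is lr.
Long rows with run_id=run038, param=lr: min(72.03, 83.83, 88.45) = 72.03.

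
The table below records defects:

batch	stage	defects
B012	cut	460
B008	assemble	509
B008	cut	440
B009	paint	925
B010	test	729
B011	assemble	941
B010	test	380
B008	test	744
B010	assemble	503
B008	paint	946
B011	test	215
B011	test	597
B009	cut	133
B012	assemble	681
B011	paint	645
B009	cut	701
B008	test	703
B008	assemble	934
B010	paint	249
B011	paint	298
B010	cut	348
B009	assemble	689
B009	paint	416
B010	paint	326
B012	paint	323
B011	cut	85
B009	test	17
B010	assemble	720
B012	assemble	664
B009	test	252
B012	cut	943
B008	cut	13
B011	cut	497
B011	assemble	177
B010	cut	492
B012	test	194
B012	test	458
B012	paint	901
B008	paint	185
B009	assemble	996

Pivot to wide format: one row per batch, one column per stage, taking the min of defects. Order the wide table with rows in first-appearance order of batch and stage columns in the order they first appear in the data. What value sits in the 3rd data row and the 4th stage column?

17

With rows in first-appearance order of batch, row 3 is batch=B009. stage columns in first-appearance order: cut, assemble, paint, test; column 4 is test.
Long rows with batch=B009, stage=test: min(17, 252) = 17.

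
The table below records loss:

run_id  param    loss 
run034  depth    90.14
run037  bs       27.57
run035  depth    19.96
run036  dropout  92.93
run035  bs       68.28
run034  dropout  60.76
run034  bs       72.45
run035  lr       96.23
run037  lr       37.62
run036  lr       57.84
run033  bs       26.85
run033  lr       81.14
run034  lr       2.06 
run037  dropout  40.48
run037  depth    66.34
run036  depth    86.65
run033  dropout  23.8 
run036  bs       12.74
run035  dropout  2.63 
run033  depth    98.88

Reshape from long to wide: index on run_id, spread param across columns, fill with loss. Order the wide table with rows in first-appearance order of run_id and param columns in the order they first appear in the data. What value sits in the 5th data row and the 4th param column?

81.14

With rows in first-appearance order of run_id, row 5 is run_id=run033. param columns in first-appearance order: depth, bs, dropout, lr; column 4 is lr.
Long rows with run_id=run033, param=lr: loss = 81.14.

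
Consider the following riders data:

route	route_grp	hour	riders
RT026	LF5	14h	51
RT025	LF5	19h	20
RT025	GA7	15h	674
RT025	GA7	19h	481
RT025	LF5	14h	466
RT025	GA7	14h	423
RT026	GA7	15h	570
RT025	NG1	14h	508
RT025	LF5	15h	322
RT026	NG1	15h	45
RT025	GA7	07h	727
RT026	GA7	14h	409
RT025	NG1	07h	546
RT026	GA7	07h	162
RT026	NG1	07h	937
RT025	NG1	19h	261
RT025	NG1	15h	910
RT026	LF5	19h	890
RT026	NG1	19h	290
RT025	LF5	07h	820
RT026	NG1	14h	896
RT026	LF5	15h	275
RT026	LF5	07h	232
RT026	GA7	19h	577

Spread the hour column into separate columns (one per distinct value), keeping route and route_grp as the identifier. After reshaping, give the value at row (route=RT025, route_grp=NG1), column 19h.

261

Wide layout: rows indexed by route and route_grp, columns are the 4 distinct hour values (14h, 19h, 15h, 07h).
Cell (route=RT025, route_grp=NG1, hour=19h) draws from the long row where route=RT025, route_grp=NG1 and hour=19h, which has riders=261.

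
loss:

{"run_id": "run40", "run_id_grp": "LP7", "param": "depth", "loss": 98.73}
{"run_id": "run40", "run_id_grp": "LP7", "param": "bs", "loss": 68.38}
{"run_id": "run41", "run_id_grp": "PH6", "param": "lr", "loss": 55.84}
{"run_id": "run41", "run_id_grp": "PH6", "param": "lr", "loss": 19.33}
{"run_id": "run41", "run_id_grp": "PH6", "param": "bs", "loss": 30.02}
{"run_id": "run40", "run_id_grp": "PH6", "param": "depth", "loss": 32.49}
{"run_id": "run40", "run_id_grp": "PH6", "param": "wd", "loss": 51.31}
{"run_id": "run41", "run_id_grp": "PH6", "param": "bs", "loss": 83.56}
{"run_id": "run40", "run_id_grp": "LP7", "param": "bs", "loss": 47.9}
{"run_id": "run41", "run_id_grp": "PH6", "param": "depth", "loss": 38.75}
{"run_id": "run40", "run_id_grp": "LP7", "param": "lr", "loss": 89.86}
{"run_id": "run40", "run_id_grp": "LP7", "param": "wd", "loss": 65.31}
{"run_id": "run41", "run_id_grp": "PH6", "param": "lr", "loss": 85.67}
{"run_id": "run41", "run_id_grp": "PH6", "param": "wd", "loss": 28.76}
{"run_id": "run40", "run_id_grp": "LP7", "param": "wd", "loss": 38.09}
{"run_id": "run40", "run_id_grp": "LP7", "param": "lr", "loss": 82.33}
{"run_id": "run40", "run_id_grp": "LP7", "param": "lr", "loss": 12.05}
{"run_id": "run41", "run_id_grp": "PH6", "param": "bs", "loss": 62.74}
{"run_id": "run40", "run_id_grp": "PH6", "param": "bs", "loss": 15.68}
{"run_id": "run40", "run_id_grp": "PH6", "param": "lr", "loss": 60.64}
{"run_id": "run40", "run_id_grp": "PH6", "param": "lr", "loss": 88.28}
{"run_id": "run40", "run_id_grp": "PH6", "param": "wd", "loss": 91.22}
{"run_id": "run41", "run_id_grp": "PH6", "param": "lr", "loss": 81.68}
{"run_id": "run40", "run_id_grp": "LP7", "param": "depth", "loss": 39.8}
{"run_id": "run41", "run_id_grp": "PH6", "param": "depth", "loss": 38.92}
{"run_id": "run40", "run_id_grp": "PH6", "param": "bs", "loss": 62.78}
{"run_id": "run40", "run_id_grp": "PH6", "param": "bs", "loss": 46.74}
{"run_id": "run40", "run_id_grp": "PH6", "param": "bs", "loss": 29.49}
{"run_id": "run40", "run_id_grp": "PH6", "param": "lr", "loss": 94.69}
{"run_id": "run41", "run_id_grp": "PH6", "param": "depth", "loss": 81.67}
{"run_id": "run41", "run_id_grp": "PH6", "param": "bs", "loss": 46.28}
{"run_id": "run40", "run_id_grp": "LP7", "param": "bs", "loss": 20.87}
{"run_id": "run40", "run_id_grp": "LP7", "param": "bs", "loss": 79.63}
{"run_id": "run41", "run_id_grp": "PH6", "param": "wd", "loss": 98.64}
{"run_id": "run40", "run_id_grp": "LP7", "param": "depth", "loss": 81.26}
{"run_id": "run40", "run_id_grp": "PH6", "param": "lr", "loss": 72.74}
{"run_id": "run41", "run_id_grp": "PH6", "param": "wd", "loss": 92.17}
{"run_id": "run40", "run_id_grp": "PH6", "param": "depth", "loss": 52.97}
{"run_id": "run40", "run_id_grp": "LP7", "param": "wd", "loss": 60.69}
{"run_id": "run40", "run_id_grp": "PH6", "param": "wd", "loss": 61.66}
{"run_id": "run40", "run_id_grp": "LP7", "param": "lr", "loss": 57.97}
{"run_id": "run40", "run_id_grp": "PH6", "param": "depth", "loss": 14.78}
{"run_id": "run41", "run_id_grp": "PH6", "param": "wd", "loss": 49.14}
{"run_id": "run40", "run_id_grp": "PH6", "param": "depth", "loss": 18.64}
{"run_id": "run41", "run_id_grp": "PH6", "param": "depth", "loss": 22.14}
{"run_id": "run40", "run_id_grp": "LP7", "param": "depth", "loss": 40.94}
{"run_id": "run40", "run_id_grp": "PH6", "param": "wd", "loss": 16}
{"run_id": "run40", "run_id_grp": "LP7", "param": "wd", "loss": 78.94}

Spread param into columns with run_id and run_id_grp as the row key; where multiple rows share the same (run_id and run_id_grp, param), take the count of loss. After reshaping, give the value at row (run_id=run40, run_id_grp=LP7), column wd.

4

Rows with run_id=run40, run_id_grp=LP7 and param=wd: loss values are 65.31, 38.09, 60.69, 78.94.
4 rows match — count = 4.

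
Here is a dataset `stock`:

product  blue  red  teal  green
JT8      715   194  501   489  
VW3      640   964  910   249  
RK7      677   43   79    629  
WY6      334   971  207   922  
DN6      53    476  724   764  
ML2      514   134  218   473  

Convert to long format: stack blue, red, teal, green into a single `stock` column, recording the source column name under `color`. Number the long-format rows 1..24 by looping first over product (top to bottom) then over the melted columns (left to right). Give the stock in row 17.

24 rows total (6 × 4). Row 17: index ⌊(17-1)/4⌋ = 4 into product → DN6; (17-1) mod 4 = 0 into the melted columns → blue.
So row 17 is (DN6, blue, 53); stock = 53.

53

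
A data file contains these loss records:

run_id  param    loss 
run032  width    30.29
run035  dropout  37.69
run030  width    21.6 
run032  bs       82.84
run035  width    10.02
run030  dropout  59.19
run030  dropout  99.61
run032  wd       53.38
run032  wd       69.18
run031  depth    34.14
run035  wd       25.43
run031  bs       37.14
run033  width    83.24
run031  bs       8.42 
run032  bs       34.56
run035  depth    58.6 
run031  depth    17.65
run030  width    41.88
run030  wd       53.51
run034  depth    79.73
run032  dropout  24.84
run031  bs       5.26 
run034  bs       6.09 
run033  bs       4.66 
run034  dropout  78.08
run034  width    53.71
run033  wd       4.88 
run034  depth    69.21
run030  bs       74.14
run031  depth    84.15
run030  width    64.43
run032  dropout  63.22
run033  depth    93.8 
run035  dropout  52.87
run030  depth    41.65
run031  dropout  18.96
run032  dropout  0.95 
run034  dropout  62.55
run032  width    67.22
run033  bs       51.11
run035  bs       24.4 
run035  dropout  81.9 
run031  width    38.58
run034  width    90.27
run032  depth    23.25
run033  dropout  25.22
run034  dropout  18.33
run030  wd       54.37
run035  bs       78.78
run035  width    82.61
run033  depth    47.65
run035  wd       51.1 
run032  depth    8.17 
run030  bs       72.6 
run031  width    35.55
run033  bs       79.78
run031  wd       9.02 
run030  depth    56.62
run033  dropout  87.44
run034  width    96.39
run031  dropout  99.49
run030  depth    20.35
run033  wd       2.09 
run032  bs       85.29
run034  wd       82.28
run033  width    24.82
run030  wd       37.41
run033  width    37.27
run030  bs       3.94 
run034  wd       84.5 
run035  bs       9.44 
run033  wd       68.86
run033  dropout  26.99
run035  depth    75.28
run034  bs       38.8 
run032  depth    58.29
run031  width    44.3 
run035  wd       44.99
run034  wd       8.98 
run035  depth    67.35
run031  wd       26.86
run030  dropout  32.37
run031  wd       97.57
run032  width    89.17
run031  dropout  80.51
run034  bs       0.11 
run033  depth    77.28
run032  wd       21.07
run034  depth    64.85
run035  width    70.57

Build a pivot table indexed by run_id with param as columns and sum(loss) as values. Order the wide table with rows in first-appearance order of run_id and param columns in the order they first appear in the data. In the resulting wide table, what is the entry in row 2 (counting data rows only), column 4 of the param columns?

121.52

With rows in first-appearance order of run_id, row 2 is run_id=run035. param columns in first-appearance order: width, dropout, bs, wd, depth; column 4 is wd.
Long rows with run_id=run035, param=wd: 25.43 + 51.1 + 44.99 = 121.52.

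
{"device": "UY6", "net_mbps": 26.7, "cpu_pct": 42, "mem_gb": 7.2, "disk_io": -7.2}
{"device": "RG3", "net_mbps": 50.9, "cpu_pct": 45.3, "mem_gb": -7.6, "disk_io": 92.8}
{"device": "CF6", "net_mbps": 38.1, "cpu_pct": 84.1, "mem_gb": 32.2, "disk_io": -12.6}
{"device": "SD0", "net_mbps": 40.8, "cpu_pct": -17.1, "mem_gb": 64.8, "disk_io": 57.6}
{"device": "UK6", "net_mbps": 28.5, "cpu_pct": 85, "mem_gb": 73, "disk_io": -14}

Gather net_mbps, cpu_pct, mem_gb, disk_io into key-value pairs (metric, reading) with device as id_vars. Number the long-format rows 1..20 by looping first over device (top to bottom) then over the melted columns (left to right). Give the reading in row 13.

40.8

20 rows total (5 × 4). Row 13: index ⌊(13-1)/4⌋ = 3 into device → SD0; (13-1) mod 4 = 0 into the melted columns → net_mbps.
So row 13 is (SD0, net_mbps, 40.8); reading = 40.8.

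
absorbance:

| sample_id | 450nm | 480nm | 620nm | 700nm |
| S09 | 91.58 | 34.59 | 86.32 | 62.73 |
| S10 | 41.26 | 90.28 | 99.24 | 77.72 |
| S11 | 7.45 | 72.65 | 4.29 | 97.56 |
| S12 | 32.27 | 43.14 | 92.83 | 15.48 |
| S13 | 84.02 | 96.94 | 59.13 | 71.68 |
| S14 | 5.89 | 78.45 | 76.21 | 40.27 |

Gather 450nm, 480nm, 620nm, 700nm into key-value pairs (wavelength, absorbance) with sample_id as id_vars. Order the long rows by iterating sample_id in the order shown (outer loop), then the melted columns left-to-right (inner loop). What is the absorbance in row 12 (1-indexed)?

24 rows total (6 × 4). Row 12: index ⌊(12-1)/4⌋ = 2 into sample_id → S11; (12-1) mod 4 = 3 into the melted columns → 700nm.
So row 12 is (S11, 700nm, 97.56); absorbance = 97.56.

97.56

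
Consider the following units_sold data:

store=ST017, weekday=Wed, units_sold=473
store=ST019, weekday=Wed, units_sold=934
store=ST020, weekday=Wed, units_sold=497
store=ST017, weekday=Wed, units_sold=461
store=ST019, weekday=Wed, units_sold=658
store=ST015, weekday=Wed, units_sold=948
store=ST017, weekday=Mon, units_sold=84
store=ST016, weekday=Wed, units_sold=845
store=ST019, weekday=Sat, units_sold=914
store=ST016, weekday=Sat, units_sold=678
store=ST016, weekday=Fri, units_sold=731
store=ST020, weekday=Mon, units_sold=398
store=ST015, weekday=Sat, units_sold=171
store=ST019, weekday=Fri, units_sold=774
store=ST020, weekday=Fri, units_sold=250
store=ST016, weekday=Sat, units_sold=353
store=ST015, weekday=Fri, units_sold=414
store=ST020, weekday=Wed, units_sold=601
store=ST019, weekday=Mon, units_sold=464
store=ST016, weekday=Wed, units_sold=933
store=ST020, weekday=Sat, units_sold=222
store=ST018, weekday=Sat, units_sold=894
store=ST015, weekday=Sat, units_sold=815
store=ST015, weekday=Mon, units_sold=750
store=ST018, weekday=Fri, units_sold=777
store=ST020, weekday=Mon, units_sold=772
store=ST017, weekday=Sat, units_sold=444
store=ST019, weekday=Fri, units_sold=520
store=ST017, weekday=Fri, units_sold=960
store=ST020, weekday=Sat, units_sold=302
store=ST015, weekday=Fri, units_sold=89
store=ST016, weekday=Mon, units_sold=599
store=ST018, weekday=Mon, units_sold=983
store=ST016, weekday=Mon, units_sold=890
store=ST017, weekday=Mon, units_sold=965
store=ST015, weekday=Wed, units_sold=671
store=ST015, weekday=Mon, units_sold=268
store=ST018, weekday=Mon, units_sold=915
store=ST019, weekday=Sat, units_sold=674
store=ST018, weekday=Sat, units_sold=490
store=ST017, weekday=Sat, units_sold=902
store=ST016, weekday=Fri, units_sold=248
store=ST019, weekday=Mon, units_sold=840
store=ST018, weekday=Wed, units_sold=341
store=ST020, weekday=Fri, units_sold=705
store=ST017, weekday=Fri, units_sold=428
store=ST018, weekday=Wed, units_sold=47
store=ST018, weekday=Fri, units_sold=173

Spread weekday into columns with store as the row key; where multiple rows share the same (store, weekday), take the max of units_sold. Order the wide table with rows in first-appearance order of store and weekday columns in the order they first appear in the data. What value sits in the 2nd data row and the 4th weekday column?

With rows in first-appearance order of store, row 2 is store=ST019. weekday columns in first-appearance order: Wed, Mon, Sat, Fri; column 4 is Fri.
Long rows with store=ST019, weekday=Fri: max(774, 520) = 774.

774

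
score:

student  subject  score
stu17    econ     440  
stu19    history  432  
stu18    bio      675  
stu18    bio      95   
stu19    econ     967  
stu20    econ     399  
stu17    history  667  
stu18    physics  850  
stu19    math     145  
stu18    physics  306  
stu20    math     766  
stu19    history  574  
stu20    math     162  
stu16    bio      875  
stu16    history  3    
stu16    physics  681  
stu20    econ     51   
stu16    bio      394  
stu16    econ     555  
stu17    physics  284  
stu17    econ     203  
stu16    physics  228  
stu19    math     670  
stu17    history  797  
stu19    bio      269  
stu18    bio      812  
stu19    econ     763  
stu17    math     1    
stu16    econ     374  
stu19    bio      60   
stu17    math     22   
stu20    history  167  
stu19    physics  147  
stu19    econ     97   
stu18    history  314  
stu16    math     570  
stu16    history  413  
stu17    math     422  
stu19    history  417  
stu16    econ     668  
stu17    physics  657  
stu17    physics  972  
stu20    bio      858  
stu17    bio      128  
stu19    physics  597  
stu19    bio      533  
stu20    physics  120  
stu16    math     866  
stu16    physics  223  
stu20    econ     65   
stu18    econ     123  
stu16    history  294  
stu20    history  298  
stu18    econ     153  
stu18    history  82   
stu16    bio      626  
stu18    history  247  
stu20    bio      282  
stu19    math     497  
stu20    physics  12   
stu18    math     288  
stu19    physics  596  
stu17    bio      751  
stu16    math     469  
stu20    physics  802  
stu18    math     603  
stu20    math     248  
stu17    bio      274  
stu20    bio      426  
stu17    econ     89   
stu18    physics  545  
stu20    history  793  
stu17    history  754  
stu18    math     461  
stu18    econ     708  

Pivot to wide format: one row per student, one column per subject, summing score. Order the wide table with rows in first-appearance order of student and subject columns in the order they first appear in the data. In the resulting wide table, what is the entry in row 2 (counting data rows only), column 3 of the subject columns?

With rows in first-appearance order of student, row 2 is student=stu19. subject columns in first-appearance order: econ, history, bio, physics, math; column 3 is bio.
Long rows with student=stu19, subject=bio: 269 + 60 + 533 = 862.

862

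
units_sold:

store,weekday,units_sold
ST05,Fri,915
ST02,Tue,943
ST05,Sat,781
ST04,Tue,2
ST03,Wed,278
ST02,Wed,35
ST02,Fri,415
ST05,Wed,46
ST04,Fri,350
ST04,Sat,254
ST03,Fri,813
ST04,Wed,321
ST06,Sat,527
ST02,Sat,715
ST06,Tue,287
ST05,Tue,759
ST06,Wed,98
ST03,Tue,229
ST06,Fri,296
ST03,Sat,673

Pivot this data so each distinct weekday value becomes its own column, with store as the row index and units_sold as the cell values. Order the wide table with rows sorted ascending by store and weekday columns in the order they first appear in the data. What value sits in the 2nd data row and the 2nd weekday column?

229

With rows sorted ascending by store, row 2 is store=ST03. weekday columns in first-appearance order: Fri, Tue, Sat, Wed; column 2 is Tue.
Long rows with store=ST03, weekday=Tue: units_sold = 229.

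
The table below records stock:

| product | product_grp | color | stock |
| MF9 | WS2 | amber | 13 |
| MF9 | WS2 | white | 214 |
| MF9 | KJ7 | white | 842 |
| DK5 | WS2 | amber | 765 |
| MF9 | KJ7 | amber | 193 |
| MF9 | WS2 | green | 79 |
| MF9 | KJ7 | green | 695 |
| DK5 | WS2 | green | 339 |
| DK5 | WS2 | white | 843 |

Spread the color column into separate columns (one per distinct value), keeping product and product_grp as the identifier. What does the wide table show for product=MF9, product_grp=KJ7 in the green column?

695

Wide layout: rows indexed by product and product_grp, columns are the 3 distinct color values (amber, white, green).
Cell (product=MF9, product_grp=KJ7, color=green) draws from the long row where product=MF9, product_grp=KJ7 and color=green, which has stock=695.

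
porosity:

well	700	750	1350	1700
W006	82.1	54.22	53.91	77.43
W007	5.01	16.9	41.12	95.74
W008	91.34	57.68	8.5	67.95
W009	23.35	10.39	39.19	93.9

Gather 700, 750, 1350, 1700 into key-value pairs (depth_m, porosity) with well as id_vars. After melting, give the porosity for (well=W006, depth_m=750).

54.22

Unpivoting turns each (well, wide-column) pair into one long row.
The wide cell at row W006, column 750 holds 54.22, so the long row (W006, 750) has porosity=54.22.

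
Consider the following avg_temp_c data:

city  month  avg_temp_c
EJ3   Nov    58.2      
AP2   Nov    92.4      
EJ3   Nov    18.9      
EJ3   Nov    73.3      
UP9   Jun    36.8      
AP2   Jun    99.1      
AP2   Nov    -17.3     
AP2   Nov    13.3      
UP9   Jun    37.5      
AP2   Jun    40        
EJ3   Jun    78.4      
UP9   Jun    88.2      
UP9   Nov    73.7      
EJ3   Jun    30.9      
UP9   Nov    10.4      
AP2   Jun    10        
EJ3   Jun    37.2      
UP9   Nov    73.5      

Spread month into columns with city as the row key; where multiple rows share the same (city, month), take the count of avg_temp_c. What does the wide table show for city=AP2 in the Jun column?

Rows with city=AP2 and month=Jun: avg_temp_c values are 99.1, 40, 10.
3 rows match — count = 3.

3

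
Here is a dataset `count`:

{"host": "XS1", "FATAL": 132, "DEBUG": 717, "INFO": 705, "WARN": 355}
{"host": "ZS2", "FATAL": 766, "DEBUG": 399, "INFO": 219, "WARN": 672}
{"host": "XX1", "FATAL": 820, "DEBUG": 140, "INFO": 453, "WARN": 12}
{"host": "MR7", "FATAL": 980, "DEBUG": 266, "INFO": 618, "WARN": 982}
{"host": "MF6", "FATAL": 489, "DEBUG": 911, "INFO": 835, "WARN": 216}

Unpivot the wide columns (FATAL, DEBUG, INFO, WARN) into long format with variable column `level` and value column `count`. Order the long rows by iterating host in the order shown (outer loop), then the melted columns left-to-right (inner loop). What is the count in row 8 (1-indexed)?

672

20 rows total (5 × 4). Row 8: index ⌊(8-1)/4⌋ = 1 into host → ZS2; (8-1) mod 4 = 3 into the melted columns → WARN.
So row 8 is (ZS2, WARN, 672); count = 672.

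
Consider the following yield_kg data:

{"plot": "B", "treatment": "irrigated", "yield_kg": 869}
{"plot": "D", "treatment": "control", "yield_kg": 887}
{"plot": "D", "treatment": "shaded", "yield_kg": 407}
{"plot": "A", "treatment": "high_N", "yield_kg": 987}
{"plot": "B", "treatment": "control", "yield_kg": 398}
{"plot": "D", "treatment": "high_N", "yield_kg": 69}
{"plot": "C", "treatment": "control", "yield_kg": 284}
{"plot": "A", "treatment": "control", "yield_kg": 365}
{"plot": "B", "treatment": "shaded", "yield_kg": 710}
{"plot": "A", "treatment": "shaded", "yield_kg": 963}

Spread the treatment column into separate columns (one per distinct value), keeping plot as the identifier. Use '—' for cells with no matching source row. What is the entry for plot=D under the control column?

887

The long row with plot=D, treatment=control has yield_kg=887.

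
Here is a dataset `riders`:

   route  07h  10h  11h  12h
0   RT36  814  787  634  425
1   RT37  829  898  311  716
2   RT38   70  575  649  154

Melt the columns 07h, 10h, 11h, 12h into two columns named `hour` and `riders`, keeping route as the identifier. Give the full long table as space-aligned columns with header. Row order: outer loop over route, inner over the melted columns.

route  hour  riders
RT36   07h   814   
RT36   10h   787   
RT36   11h   634   
RT36   12h   425   
RT37   07h   829   
RT37   10h   898   
RT37   11h   311   
RT37   12h   716   
RT38   07h   70    
RT38   10h   575   
RT38   11h   649   
RT38   12h   154   

Each (route, column) pair becomes one row: 3 × 4 = 12 rows.
For example, (RT36, 07h) → riders=814.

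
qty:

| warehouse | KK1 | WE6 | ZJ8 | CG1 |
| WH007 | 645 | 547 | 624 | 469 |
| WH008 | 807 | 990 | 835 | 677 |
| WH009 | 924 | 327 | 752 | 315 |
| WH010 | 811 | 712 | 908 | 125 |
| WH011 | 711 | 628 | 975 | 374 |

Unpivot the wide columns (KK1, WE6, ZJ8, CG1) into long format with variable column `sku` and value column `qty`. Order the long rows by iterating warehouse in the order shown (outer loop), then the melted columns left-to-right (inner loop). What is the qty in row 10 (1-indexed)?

20 rows total (5 × 4). Row 10: index ⌊(10-1)/4⌋ = 2 into warehouse → WH009; (10-1) mod 4 = 1 into the melted columns → WE6.
So row 10 is (WH009, WE6, 327); qty = 327.

327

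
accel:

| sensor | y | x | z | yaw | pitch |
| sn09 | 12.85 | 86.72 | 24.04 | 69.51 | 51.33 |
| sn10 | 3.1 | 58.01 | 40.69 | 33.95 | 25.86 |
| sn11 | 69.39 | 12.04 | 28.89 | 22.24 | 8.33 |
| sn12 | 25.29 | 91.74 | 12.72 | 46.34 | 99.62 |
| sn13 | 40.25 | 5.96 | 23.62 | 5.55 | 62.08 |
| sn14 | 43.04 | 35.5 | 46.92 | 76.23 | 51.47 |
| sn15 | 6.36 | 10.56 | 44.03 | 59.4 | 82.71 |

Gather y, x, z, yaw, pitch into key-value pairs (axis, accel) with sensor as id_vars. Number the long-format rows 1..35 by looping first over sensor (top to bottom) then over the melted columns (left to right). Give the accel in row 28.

46.92

35 rows total (7 × 5). Row 28: index ⌊(28-1)/5⌋ = 5 into sensor → sn14; (28-1) mod 5 = 2 into the melted columns → z.
So row 28 is (sn14, z, 46.92); accel = 46.92.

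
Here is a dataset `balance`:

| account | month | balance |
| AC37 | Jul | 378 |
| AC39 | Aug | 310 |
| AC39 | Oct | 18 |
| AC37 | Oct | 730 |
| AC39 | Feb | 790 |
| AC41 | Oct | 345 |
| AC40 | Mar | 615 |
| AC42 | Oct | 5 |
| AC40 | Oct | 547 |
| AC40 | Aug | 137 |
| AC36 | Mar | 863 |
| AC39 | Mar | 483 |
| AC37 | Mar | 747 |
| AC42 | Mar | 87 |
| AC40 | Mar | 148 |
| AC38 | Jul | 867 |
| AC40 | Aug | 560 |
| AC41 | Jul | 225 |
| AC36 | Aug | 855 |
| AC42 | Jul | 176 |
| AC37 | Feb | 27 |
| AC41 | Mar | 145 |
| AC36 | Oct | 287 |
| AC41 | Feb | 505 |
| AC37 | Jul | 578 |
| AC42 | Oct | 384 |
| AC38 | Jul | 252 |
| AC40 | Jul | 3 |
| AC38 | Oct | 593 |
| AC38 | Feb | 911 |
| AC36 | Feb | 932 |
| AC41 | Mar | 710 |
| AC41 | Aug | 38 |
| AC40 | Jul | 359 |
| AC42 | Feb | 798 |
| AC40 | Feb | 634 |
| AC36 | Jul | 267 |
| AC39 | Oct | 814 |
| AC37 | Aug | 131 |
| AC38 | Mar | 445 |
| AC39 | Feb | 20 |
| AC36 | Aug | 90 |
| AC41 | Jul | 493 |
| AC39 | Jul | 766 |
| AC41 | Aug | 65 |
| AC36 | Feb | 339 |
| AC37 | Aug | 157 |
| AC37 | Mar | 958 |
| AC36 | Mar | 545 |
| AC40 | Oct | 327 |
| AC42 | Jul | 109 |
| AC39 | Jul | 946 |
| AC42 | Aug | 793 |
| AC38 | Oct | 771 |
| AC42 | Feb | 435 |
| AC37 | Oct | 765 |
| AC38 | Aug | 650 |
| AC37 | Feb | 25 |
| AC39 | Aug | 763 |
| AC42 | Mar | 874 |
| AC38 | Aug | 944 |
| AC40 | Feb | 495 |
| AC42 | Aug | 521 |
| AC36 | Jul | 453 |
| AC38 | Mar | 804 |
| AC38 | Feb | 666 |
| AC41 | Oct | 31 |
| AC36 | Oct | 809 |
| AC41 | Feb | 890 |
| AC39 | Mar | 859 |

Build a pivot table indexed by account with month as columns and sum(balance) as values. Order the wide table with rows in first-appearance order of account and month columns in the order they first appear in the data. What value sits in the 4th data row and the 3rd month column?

874

With rows in first-appearance order of account, row 4 is account=AC40. month columns in first-appearance order: Jul, Aug, Oct, Feb, Mar; column 3 is Oct.
Long rows with account=AC40, month=Oct: 547 + 327 = 874.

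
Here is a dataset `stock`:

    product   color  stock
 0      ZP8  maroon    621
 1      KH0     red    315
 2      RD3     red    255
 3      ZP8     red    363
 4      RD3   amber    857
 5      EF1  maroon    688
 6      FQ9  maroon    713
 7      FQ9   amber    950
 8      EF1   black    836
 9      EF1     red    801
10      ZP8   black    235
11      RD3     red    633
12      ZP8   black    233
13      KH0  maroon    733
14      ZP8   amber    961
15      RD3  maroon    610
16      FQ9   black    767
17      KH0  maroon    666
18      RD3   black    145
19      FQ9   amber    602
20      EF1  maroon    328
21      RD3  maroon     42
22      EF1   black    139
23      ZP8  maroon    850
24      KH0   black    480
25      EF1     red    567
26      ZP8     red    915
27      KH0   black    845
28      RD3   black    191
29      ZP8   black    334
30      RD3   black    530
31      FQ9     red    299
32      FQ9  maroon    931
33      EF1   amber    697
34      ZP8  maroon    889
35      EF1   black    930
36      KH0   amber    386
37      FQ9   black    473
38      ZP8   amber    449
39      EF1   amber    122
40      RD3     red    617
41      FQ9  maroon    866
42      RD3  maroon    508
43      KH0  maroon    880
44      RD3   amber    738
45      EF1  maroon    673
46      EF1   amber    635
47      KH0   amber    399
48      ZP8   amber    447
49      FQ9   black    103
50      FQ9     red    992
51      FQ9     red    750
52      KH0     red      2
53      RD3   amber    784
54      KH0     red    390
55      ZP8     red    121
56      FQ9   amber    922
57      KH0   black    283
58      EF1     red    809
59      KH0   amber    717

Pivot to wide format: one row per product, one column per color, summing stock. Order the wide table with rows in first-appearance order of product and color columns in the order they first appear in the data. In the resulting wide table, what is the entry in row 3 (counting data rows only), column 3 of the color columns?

With rows in first-appearance order of product, row 3 is product=RD3. color columns in first-appearance order: maroon, red, amber, black; column 3 is amber.
Long rows with product=RD3, color=amber: 857 + 738 + 784 = 2379.

2379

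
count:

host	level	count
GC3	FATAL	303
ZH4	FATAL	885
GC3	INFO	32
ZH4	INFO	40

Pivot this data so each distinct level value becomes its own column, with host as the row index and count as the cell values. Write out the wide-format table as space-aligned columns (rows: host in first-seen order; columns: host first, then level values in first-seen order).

Columns: host plus the 2 distinct level values (FATAL, INFO).
For example, row GC3 column FATAL takes count=303 from the long row (GC3, FATAL).

host  FATAL  INFO
GC3   303    32  
ZH4   885    40  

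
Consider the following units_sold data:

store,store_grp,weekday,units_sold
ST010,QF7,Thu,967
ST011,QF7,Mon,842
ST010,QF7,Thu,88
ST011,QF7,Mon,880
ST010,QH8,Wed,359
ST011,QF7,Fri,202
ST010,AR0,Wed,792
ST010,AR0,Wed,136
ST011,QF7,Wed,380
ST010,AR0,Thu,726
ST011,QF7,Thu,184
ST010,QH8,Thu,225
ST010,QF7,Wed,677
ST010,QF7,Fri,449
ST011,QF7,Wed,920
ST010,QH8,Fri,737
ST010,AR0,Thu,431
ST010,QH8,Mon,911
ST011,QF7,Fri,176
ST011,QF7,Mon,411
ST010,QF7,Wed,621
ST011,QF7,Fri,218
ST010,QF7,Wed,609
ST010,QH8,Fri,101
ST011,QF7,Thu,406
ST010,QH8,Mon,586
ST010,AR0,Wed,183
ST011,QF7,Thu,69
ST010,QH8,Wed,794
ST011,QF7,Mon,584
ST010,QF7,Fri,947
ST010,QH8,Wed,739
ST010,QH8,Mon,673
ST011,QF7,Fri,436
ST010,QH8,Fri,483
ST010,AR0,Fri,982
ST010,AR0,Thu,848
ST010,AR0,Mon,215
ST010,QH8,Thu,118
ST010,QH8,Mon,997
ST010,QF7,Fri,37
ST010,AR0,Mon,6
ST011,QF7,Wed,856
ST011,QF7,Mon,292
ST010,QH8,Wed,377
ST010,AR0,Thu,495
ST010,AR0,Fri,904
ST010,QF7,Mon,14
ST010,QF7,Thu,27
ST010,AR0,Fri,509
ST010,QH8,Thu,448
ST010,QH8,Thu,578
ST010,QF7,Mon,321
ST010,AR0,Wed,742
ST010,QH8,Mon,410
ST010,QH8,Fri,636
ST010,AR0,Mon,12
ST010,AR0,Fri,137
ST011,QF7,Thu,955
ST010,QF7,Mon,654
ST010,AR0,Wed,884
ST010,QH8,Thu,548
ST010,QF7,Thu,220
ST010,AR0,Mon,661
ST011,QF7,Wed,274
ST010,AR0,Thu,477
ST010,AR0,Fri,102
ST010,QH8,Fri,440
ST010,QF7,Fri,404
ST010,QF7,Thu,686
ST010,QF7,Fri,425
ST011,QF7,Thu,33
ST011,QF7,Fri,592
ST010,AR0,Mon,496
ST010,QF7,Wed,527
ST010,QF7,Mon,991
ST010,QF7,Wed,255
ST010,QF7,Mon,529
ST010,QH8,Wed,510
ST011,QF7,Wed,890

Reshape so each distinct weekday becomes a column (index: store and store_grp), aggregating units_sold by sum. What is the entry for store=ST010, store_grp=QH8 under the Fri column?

2397

Rows with store=ST010, store_grp=QH8 and weekday=Fri: units_sold values are 737, 101, 483, 636, 440.
737 + 101 + 483 + 636 + 440 = 2397.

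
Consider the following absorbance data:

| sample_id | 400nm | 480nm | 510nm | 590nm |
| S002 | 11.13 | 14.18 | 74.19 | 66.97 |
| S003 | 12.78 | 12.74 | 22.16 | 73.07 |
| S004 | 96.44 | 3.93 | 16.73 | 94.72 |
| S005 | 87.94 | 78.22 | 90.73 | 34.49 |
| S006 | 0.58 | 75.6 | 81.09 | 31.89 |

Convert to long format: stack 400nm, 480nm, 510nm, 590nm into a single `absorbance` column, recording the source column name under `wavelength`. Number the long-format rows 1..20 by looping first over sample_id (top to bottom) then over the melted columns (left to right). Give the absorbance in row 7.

22.16

20 rows total (5 × 4). Row 7: index ⌊(7-1)/4⌋ = 1 into sample_id → S003; (7-1) mod 4 = 2 into the melted columns → 510nm.
So row 7 is (S003, 510nm, 22.16); absorbance = 22.16.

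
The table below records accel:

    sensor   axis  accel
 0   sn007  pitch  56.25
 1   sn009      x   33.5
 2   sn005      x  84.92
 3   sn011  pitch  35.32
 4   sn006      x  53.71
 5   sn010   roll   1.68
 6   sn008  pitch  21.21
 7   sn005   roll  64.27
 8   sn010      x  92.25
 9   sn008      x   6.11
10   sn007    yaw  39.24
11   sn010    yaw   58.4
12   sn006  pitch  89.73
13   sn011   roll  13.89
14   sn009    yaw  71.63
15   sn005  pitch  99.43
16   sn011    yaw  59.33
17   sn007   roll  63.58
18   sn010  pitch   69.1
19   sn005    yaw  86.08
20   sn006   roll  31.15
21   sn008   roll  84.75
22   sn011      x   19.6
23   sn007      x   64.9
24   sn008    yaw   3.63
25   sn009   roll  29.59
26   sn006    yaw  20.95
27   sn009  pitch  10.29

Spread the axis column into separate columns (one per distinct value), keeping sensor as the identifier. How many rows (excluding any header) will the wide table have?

7

7 distinct sensor values → 7 rows.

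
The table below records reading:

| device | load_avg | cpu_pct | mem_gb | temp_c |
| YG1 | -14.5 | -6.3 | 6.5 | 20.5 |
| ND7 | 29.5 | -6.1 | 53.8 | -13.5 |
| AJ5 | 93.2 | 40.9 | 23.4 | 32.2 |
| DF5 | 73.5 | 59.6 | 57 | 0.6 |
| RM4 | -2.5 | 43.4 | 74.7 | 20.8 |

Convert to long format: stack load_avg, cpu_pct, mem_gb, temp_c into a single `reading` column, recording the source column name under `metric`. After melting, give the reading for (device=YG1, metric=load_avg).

-14.5

Unpivoting turns each (device, wide-column) pair into one long row.
The wide cell at row YG1, column load_avg holds -14.5, so the long row (YG1, load_avg) has reading=-14.5.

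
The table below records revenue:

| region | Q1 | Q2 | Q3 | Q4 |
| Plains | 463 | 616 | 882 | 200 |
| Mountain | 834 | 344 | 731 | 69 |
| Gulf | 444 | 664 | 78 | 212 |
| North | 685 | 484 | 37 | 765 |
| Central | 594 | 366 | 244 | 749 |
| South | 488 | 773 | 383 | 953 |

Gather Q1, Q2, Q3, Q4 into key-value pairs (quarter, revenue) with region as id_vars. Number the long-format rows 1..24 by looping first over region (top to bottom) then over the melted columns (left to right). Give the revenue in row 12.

24 rows total (6 × 4). Row 12: index ⌊(12-1)/4⌋ = 2 into region → Gulf; (12-1) mod 4 = 3 into the melted columns → Q4.
So row 12 is (Gulf, Q4, 212); revenue = 212.

212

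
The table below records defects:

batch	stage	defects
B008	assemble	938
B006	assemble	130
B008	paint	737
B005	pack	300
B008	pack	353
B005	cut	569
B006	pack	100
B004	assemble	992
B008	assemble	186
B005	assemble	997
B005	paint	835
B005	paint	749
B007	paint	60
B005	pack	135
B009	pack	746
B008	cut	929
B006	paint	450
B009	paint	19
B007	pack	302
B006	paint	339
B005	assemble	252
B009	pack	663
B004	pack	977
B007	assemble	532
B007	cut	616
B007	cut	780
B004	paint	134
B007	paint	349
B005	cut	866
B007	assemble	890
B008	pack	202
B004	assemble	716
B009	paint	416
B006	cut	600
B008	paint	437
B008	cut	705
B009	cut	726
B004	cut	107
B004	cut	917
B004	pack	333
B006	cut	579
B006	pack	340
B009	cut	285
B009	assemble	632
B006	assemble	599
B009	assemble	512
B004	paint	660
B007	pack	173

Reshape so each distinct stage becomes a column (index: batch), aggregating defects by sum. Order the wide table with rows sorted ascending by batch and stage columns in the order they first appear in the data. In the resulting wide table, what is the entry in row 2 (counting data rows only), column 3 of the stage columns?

435

With rows sorted ascending by batch, row 2 is batch=B005. stage columns in first-appearance order: assemble, paint, pack, cut; column 3 is pack.
Long rows with batch=B005, stage=pack: 300 + 135 = 435.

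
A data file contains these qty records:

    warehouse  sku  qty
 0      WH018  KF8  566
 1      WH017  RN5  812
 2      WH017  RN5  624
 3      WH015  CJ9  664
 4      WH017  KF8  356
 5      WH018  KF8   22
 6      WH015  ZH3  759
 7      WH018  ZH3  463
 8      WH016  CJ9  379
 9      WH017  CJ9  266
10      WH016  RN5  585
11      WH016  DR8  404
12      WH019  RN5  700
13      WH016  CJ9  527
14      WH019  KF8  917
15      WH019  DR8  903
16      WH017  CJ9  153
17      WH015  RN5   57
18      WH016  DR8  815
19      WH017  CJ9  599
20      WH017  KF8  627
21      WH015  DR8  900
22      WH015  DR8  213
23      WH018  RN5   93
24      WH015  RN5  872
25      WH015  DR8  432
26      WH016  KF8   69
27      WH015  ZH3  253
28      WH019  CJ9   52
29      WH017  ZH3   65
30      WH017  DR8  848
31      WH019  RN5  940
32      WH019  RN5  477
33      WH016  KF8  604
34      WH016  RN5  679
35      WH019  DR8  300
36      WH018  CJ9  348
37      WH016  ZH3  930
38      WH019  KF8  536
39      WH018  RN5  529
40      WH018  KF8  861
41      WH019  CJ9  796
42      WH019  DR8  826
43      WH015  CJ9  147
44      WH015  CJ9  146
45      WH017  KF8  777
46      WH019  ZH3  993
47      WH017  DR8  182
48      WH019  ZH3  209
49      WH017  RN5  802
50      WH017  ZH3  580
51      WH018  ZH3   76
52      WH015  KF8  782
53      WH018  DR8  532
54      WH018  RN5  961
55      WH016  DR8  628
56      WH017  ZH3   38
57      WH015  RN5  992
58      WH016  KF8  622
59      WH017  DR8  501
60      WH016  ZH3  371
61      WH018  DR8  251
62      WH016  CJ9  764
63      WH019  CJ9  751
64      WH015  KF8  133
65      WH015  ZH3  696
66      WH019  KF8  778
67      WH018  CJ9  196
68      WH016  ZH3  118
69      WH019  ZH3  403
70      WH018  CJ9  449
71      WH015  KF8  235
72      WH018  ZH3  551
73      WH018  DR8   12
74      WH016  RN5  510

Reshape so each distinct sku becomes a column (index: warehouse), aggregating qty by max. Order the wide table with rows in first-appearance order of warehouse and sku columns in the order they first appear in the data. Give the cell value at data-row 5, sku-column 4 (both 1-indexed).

993

With rows in first-appearance order of warehouse, row 5 is warehouse=WH019. sku columns in first-appearance order: KF8, RN5, CJ9, ZH3, DR8; column 4 is ZH3.
Long rows with warehouse=WH019, sku=ZH3: max(993, 209, 403) = 993.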